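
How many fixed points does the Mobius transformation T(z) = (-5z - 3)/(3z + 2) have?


Step 1: Fixed points satisfy T(z) = z
Step 2: 3z^2 + 7z + 3 = 0
Step 3: Discriminant = 7^2 - 4*3*3 = 13
Step 4: Number of fixed points = 2

2


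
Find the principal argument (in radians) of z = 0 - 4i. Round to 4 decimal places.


Step 1: z = 0 - 4i
Step 2: arg(z) = atan2(-4, 0)
Step 3: arg(z) = -1.5708

-1.5708


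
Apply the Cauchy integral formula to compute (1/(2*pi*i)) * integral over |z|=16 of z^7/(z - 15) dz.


Step 1: f(z) = z^7, a = 15 is inside |z| = 16
Step 2: By Cauchy integral formula: (1/(2pi*i)) * integral = f(a)
Step 3: f(15) = 15^7 = 170859375

170859375


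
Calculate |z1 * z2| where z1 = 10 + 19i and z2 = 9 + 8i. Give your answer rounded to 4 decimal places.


Step 1: |z1| = sqrt(10^2 + 19^2) = sqrt(461)
Step 2: |z2| = sqrt(9^2 + 8^2) = sqrt(145)
Step 3: |z1*z2| = |z1|*|z2| = sqrt(461) * sqrt(145) = sqrt(461 * 145) = sqrt(66845)
Step 4: = 258.544

258.544


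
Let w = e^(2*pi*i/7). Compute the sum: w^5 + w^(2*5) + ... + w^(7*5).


Step 1: The sum sum_{j=1}^{n} w^(k*j) equals n if n | k, else 0.
Step 2: Here n = 7, k = 5
Step 3: Does n divide k? 7 | 5 -> False
Step 4: Sum = 0

0


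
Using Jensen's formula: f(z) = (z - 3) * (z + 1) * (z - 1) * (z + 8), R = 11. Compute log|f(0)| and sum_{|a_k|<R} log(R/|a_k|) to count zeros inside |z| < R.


Jensen's formula: (1/2pi)*integral log|f(Re^it)|dt = log|f(0)| + sum_{|a_k|<R} log(R/|a_k|)
Step 1: f(0) = (-3) * 1 * (-1) * 8 = 24
Step 2: log|f(0)| = log|3| + log|-1| + log|1| + log|-8| = 3.1781
Step 3: Zeros inside |z| < 11: 3, -1, 1, -8
Step 4: Jensen sum = log(11/3) + log(11/1) + log(11/1) + log(11/8) = 6.4135
Step 5: n(R) = number of terms in the Jensen sum = count of zeros inside |z| < 11 = 4

4


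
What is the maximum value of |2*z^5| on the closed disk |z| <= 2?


Step 1: On |z| = 2, |f(z)| = 2 * |z|^5 = 2 * 2^5
Step 2: By maximum modulus principle, maximum is on boundary.
Step 3: Maximum = 2 * 32 = 64

64


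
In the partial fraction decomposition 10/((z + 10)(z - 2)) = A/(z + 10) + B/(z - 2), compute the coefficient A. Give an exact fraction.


Step 1: Multiply both sides by (z + 10) and set z = -10
Step 2: A = 10 / (-10 - 2)
Step 3: A = 10 / (-12)
Step 4: A = -5/6

-5/6


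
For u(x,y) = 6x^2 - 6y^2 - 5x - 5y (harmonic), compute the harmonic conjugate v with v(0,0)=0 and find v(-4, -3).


Step 1: v_x = -u_y = 12y + 5
Step 2: v_y = u_x = 12x - 5
Step 3: v = 12xy + 5x - 5y + C
Step 4: v(0,0) = 0 => C = 0
Step 5: v(-4, -3) = 139

139


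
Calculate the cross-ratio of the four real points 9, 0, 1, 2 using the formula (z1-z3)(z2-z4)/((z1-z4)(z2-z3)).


Step 1: (z1-z3)(z2-z4) = 8 * (-2) = -16
Step 2: (z1-z4)(z2-z3) = 7 * (-1) = -7
Step 3: Cross-ratio = 16/7 = 16/7

16/7


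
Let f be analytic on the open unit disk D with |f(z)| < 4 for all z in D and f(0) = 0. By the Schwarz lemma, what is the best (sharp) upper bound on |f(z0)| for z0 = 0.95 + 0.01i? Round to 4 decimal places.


Step 1: g = f/4 maps D -> D with g(0) = 0, so by the Schwarz lemma |g(z)| <= |z|, i.e. |f(z)| <= 4|z|; this is sharp (f(z) = 4z).
Step 2: |z0|^2 = 0.95^2 + 0.01^2 = 0.9026
Step 3: |z0| = sqrt(0.9026) = 0.950053
Step 4: Best bound = 4 * |z0| = 4 * 0.950053 = 3.8002

3.8002


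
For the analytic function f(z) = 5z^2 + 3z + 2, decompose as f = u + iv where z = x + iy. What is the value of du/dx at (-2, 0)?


Step 1: f(z) = 5(x+iy)^2 + 3(x+iy) + 2
Step 2: u = 5(x^2 - y^2) + 3x + 2
Step 3: u_x = 10x + 3
Step 4: At (-2, 0): u_x = -20 + 3 = -17

-17


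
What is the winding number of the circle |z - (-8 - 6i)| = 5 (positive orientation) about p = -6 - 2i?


Step 1: Center c = (-8, -6), radius = 5
Step 2: |p - c|^2 = 2^2 + 4^2 = 20
Step 3: r^2 = 25
Step 4: |p-c| < r so winding number = 1

1


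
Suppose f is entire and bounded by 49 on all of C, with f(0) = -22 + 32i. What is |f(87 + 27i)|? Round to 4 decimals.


Step 1: By Liouville's theorem, a bounded entire function is constant.
Step 2: f(z) = f(0) = -22 + 32i for all z.
Step 3: |f(w)| = |-22 + 32i| = sqrt(484 + 1024)
Step 4: = 38.833

38.833


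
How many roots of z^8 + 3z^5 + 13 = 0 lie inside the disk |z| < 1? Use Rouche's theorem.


Step 1: On |z| = 1 the three terms have sizes |z^8| = 1^8 = 1, |3z^5| = 3*1^5 = 3, |13| = 13
Step 2: The dominant term is g(z) = 13; let h(z) = z^8 + 3z^5 so f = g + h
Step 3: On |z| = 1: |g| = 13 and |h| <= 1 + 3 = 4
Step 4: Since 13 > 4, |h| < |g| on |z| = 1, so by Rouche f has the same number of zeros as g inside |z| < 1
Step 5: g(z) = 13 is a nonzero constant with no zeros inside |z| < 1. Answer = 0

0


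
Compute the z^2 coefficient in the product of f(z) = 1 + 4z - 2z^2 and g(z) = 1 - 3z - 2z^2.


Step 1: z^2 term in f*g comes from: (1)*(-2z^2) + (4z)*(-3z) + (-2z^2)*(1)
Step 2: = -2 - 12 - 2
Step 3: = -16

-16


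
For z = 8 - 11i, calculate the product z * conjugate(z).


Step 1: conj(z) = 8 + 11i
Step 2: z * conj(z) = 8^2 + (-11)^2
Step 3: = 64 + 121 = 185

185


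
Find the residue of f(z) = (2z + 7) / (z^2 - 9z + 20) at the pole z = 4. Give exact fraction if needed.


Step 1: Q(z) = z^2 - 9z + 20 = (z - 4)(z - 5)
Step 2: Q'(z) = 2z - 9
Step 3: Q'(4) = -1, P(4) = 15
Step 4: Res = P(4)/Q'(4) = 15/(-1) = -15

-15


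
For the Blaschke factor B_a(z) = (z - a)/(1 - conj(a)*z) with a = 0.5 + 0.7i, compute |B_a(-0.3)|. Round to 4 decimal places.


Step 1: Numerator z0 - a = -0.3 - (0.5 + 0.7i) = -0.8 - 0.7i
Step 2: Denominator 1 - conj(a)*z0 = 1 - (0.5 - 0.7i)*(-0.3) = 1.15 - 0.21i
Step 3: |z0 - a|^2 = (-0.8)^2 + (-0.7)^2 = 1.13; |1 - conj(a)*z0|^2 = 1.15^2 + (-0.21)^2 = 1.3666
Step 4: |B_a(-0.3)| = sqrt(1.13 / 1.3666) = sqrt(0.82687)
Step 5: = 0.9093

0.9093


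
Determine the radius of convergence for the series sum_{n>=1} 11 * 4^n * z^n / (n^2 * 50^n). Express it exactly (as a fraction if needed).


Step 1: General term a_n = 11 * 4^n / (n^2 * 50^n)
Step 2: By the root test, |a_n|^(1/n) = 11^(1/n) * 4 / (n^(2/n) * 50) -> 4/50 as n -> infinity (since 11^(1/n) -> 1 and n^(2/n) -> 1)
Step 3: R = 1/lim|a_n|^(1/n) = 50/4 = 25/2

25/2


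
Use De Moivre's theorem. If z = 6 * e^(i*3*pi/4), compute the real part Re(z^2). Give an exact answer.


Step 1: By De Moivre's theorem, z^2 = 6^2 * e^(i*2*3*pi/4) = 36 * (cos(3*pi/2) + i*sin(3*pi/2))
Step 2: |z|^2 = 6^2 = 36
Step 3: The angle 3*pi/2 already lies in [0, 2*pi)
Step 4: cos(3*pi/2) = 0
Step 5: Re(z^2) = 36 * 0 = 0

0


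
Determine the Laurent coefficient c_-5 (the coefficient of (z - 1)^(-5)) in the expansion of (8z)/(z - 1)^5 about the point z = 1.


Step 1: Write the numerator in powers of (z - 1): 8z = 8(z - 1) + (8*1 + 0) = 8(z - 1) + 8
Step 2: Divide by (z - 1)^5: f(z) = 8(z - 1)^(-5) + 8(z - 1)^(-4)
Step 3: This finite sum is the Laurent series of f about z = 1.
Step 4: Coefficient of (z - 1)^(-5) = 8*1 + 0 = 8

8


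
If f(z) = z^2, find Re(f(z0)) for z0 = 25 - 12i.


Step 1: z0 = 25 - 12i
Step 2: z0^2 = 25^2 - (-12)^2 - 600i
Step 3: real part = 625 - 144 = 481

481


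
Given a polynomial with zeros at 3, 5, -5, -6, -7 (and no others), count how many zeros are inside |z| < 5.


Step 1: Check each root:
  z = 3: |3| = 3 < 5
  z = 5: |5| = 5 >= 5
  z = -5: |-5| = 5 >= 5
  z = -6: |-6| = 6 >= 5
  z = -7: |-7| = 7 >= 5
Step 2: Count = 1

1


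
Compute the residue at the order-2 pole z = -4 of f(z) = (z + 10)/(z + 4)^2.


Step 1: Pole of order 2 at z = -4
Step 2: Res = lim d/dz [(z + 4)^2 * f(z)] as z -> -4
Step 3: (z + 4)^2 * f(z) = z + 10
Step 4: d/dz[z + 10] = 1

1


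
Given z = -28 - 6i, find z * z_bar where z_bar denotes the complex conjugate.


Step 1: conj(z) = -28 + 6i
Step 2: z * conj(z) = (-28)^2 + (-6)^2
Step 3: = 784 + 36 = 820

820


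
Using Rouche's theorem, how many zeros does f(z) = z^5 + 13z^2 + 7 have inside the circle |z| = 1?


Step 1: On |z| = 1 the three terms have sizes |z^5| = 1^5 = 1, |13z^2| = 13*1^2 = 13, |7| = 7
Step 2: The dominant term is g(z) = 13z^2; let h(z) = z^5 + 7 so f = g + h
Step 3: On |z| = 1: |g| = 13 and |h| <= 1 + 7 = 8
Step 4: Since 13 > 8, |h| < |g| on |z| = 1, so by Rouche f has the same number of zeros as g inside |z| < 1
Step 5: g(z) = 13z^2 has 2 zeros (at the origin, multiplicity 2) inside |z| < 1. Answer = 2

2


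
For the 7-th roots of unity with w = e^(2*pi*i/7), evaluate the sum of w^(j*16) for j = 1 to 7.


Step 1: The sum sum_{j=1}^{n} w^(k*j) equals n if n | k, else 0.
Step 2: Here n = 7, k = 16
Step 3: Does n divide k? 7 | 16 -> False
Step 4: Sum = 0

0


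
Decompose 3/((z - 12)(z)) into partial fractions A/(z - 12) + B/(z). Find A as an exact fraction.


Step 1: Multiply both sides by (z - 12) and set z = 12
Step 2: A = 3 / (12 - 0)
Step 3: A = 3 / 12
Step 4: A = 1/4

1/4


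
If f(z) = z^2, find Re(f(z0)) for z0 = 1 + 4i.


Step 1: z0 = 1 + 4i
Step 2: z0^2 = 1^2 - 4^2 + 8i
Step 3: real part = 1 - 16 = -15

-15


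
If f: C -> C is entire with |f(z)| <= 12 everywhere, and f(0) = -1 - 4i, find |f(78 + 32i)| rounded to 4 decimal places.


Step 1: By Liouville's theorem, a bounded entire function is constant.
Step 2: f(z) = f(0) = -1 - 4i for all z.
Step 3: |f(w)| = |-1 - 4i| = sqrt(1 + 16)
Step 4: = 4.1231

4.1231


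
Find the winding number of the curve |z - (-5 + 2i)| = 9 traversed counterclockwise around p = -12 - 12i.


Step 1: Center c = (-5, 2), radius = 9
Step 2: |p - c|^2 = (-7)^2 + (-14)^2 = 245
Step 3: r^2 = 81
Step 4: |p-c| > r so winding number = 0

0


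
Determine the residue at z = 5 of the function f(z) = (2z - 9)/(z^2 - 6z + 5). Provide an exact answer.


Step 1: Q(z) = z^2 - 6z + 5 = (z - 5)(z - 1)
Step 2: Q'(z) = 2z - 6
Step 3: Q'(5) = 4, P(5) = 1
Step 4: Res = P(5)/Q'(5) = 1/4 = 1/4

1/4


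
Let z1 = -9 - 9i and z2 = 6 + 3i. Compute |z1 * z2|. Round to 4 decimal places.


Step 1: |z1| = sqrt((-9)^2 + (-9)^2) = sqrt(162)
Step 2: |z2| = sqrt(6^2 + 3^2) = sqrt(45)
Step 3: |z1*z2| = |z1|*|z2| = sqrt(162) * sqrt(45) = sqrt(162 * 45) = sqrt(7290)
Step 4: = 85.3815

85.3815


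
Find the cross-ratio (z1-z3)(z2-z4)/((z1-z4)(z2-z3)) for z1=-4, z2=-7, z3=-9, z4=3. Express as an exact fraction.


Step 1: (z1-z3)(z2-z4) = 5 * (-10) = -50
Step 2: (z1-z4)(z2-z3) = (-7) * 2 = -14
Step 3: Cross-ratio = 50/14 = 25/7

25/7


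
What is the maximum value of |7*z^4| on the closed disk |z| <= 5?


Step 1: On |z| = 5, |f(z)| = 7 * |z|^4 = 7 * 5^4
Step 2: By maximum modulus principle, maximum is on boundary.
Step 3: Maximum = 7 * 625 = 4375

4375


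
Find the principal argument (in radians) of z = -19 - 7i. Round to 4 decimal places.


Step 1: z = -19 - 7i
Step 2: arg(z) = atan2(-7, -19)
Step 3: arg(z) = -2.7886

-2.7886


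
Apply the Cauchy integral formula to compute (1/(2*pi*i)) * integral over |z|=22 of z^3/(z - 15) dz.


Step 1: f(z) = z^3, a = 15 is inside |z| = 22
Step 2: By Cauchy integral formula: (1/(2pi*i)) * integral = f(a)
Step 3: f(15) = 15^3 = 3375

3375


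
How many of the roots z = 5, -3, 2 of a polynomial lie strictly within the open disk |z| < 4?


Step 1: Check each root:
  z = 5: |5| = 5 >= 4
  z = -3: |-3| = 3 < 4
  z = 2: |2| = 2 < 4
Step 2: Count = 2

2


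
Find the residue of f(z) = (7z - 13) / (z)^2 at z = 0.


Step 1: Pole of order 2 at z = 0
Step 2: Res = lim d/dz [(z)^2 * f(z)] as z -> 0
Step 3: (z)^2 * f(z) = 7z - 13
Step 4: d/dz[7z - 13] = 7

7


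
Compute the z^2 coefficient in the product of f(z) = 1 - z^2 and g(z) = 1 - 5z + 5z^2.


Step 1: z^2 term in f*g comes from: (1)*(5z^2) + (0)*(-5z) + (-z^2)*(1)
Step 2: = 5 + 0 - 1
Step 3: = 4

4


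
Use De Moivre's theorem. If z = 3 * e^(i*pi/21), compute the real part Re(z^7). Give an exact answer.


Step 1: By De Moivre's theorem, z^7 = 3^7 * e^(i*7*pi/21) = 2187 * (cos(pi/3) + i*sin(pi/3))
Step 2: |z|^7 = 3^7 = 2187
Step 3: The angle pi/3 already lies in [0, 2*pi)
Step 4: cos(pi/3) = 1/2
Step 5: Re(z^7) = 2187 * 1/2 = 2187/2

2187/2


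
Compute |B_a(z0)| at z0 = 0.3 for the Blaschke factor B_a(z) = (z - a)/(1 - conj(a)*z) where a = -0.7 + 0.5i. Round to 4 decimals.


Step 1: Numerator z0 - a = 0.3 - (-0.7 + 0.5i) = 1 - 0.5i
Step 2: Denominator 1 - conj(a)*z0 = 1 - (-0.7 - 0.5i)*0.3 = 1.21 + 0.15i
Step 3: |z0 - a|^2 = 1^2 + (-0.5)^2 = 1.25; |1 - conj(a)*z0|^2 = 1.21^2 + 0.15^2 = 1.4866
Step 4: |B_a(0.3)| = sqrt(1.25 / 1.4866) = sqrt(0.840845)
Step 5: = 0.917

0.917


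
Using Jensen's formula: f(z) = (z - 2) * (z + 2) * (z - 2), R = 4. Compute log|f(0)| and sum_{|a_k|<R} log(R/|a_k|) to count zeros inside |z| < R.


Jensen's formula: (1/2pi)*integral log|f(Re^it)|dt = log|f(0)| + sum_{|a_k|<R} log(R/|a_k|)
Step 1: f(0) = (-2) * 2 * (-2) = 8
Step 2: log|f(0)| = log|2| + log|-2| + log|2| = 2.0794
Step 3: Zeros inside |z| < 4: 2, -2, 2
Step 4: Jensen sum = log(4/2) + log(4/2) + log(4/2) = 2.0794
Step 5: n(R) = number of terms in the Jensen sum = count of zeros inside |z| < 4 = 3

3


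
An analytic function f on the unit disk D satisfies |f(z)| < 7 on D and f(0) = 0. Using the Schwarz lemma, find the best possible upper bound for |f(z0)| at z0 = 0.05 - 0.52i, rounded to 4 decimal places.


Step 1: g = f/7 maps D -> D with g(0) = 0, so by the Schwarz lemma |g(z)| <= |z|, i.e. |f(z)| <= 7|z|; this is sharp (f(z) = 7z).
Step 2: |z0|^2 = 0.05^2 + (-0.52)^2 = 0.2729
Step 3: |z0| = sqrt(0.2729) = 0.522398
Step 4: Best bound = 7 * |z0| = 7 * 0.522398 = 3.6568

3.6568


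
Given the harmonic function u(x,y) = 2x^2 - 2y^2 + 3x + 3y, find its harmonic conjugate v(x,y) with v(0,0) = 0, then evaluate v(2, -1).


Step 1: v_x = -u_y = 4y - 3
Step 2: v_y = u_x = 4x + 3
Step 3: v = 4xy - 3x + 3y + C
Step 4: v(0,0) = 0 => C = 0
Step 5: v(2, -1) = -17

-17


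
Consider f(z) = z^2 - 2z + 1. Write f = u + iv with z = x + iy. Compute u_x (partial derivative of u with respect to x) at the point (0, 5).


Step 1: f(z) = (x+iy)^2 - 2(x+iy) + 1
Step 2: u = (x^2 - y^2) - 2x + 1
Step 3: u_x = 2x - 2
Step 4: At (0, 5): u_x = 0 - 2 = -2

-2


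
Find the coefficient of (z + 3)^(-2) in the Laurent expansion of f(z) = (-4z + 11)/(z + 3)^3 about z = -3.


Step 1: Write the numerator in powers of (z + 3): -4z + 11 = -4(z + 3) + (-4*(-3) + 11) = -4(z + 3) + 23
Step 2: Divide by (z + 3)^3: f(z) = 23(z + 3)^(-3) - 4(z + 3)^(-2)
Step 3: This finite sum is the Laurent series of f about z = -3.
Step 4: Coefficient of (z + 3)^(-2) = coefficient of (z + 3) in the re-centred numerator = -4

-4


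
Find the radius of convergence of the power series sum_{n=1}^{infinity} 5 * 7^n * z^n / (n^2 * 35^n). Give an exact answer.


Step 1: General term a_n = 5 * 7^n / (n^2 * 35^n)
Step 2: By the root test, |a_n|^(1/n) = 5^(1/n) * 7 / (n^(2/n) * 35) -> 7/35 as n -> infinity (since 5^(1/n) -> 1 and n^(2/n) -> 1)
Step 3: R = 1/lim|a_n|^(1/n) = 35/7 = 5

5


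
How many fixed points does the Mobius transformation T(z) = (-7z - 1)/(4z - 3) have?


Step 1: Fixed points satisfy T(z) = z
Step 2: 4z^2 + 4z + 1 = 0
Step 3: Discriminant = 4^2 - 4*4*1 = 0
Step 4: Number of fixed points = 1

1


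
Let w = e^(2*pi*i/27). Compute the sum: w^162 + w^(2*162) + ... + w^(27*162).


Step 1: The sum sum_{j=1}^{n} w^(k*j) equals n if n | k, else 0.
Step 2: Here n = 27, k = 162
Step 3: Does n divide k? 27 | 162 -> True
Step 4: Sum = 27

27


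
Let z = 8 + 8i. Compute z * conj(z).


Step 1: conj(z) = 8 - 8i
Step 2: z * conj(z) = 8^2 + 8^2
Step 3: = 64 + 64 = 128

128


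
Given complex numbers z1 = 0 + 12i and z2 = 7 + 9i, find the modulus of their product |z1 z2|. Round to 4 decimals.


Step 1: |z1| = sqrt(0^2 + 12^2) = sqrt(144)
Step 2: |z2| = sqrt(7^2 + 9^2) = sqrt(130)
Step 3: |z1*z2| = |z1|*|z2| = sqrt(144) * sqrt(130) = sqrt(144 * 130) = sqrt(18720)
Step 4: = 136.8211

136.8211


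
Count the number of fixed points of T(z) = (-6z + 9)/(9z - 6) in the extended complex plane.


Step 1: Fixed points satisfy T(z) = z
Step 2: 9z^2 - 9 = 0
Step 3: Discriminant = 0^2 - 4*9*(-9) = 324
Step 4: Number of fixed points = 2

2


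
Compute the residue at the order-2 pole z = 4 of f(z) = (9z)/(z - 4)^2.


Step 1: Pole of order 2 at z = 4
Step 2: Res = lim d/dz [(z - 4)^2 * f(z)] as z -> 4
Step 3: (z - 4)^2 * f(z) = 9z
Step 4: d/dz[9z] = 9

9


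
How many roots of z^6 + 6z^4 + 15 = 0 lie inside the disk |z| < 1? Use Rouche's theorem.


Step 1: On |z| = 1 the three terms have sizes |z^6| = 1^6 = 1, |6z^4| = 6*1^4 = 6, |15| = 15
Step 2: The dominant term is g(z) = 15; let h(z) = z^6 + 6z^4 so f = g + h
Step 3: On |z| = 1: |g| = 15 and |h| <= 1 + 6 = 7
Step 4: Since 15 > 7, |h| < |g| on |z| = 1, so by Rouche f has the same number of zeros as g inside |z| < 1
Step 5: g(z) = 15 is a nonzero constant with no zeros inside |z| < 1. Answer = 0

0


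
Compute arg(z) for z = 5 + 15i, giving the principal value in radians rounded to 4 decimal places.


Step 1: z = 5 + 15i
Step 2: arg(z) = atan2(15, 5)
Step 3: arg(z) = 1.249

1.249


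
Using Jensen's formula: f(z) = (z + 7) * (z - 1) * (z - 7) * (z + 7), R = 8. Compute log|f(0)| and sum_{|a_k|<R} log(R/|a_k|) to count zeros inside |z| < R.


Jensen's formula: (1/2pi)*integral log|f(Re^it)|dt = log|f(0)| + sum_{|a_k|<R} log(R/|a_k|)
Step 1: f(0) = 7 * (-1) * (-7) * 7 = 343
Step 2: log|f(0)| = log|-7| + log|1| + log|7| + log|-7| = 5.8377
Step 3: Zeros inside |z| < 8: -7, 1, 7, -7
Step 4: Jensen sum = log(8/7) + log(8/1) + log(8/7) + log(8/7) = 2.48
Step 5: n(R) = number of terms in the Jensen sum = count of zeros inside |z| < 8 = 4

4


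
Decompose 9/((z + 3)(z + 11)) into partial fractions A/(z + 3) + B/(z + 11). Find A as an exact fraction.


Step 1: Multiply both sides by (z + 3) and set z = -3
Step 2: A = 9 / (-3 + 11)
Step 3: A = 9 / 8
Step 4: A = 9/8

9/8


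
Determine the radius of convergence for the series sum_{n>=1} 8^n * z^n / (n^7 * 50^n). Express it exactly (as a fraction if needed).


Step 1: General term a_n = 8^n / (n^7 * 50^n)
Step 2: By the root test, |a_n|^(1/n) = 8 / (n^(7/n) * 50) -> 8/50 as n -> infinity (since n^(7/n) -> 1)
Step 3: R = 1/lim|a_n|^(1/n) = 50/8 = 25/4

25/4


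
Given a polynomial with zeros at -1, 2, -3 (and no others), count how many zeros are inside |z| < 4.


Step 1: Check each root:
  z = -1: |-1| = 1 < 4
  z = 2: |2| = 2 < 4
  z = -3: |-3| = 3 < 4
Step 2: Count = 3

3


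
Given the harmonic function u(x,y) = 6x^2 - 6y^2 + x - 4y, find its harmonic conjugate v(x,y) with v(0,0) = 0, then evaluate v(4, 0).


Step 1: v_x = -u_y = 12y + 4
Step 2: v_y = u_x = 12x + 1
Step 3: v = 12xy + 4x + y + C
Step 4: v(0,0) = 0 => C = 0
Step 5: v(4, 0) = 16

16


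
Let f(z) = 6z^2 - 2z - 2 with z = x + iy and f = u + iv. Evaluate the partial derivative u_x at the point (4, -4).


Step 1: f(z) = 6(x+iy)^2 - 2(x+iy) - 2
Step 2: u = 6(x^2 - y^2) - 2x - 2
Step 3: u_x = 12x - 2
Step 4: At (4, -4): u_x = 48 - 2 = 46

46


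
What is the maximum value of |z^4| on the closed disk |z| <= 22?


Step 1: On |z| = 22, |f(z)| = |z|^4 = 22^4
Step 2: By maximum modulus principle, maximum is on boundary.
Step 3: Maximum = 234256 = 234256

234256


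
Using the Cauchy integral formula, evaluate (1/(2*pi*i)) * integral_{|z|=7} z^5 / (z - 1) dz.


Step 1: f(z) = z^5, a = 1 is inside |z| = 7
Step 2: By Cauchy integral formula: (1/(2pi*i)) * integral = f(a)
Step 3: f(1) = 1^5 = 1

1


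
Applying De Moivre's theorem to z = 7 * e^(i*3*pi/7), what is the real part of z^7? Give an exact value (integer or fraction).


Step 1: By De Moivre's theorem, z^7 = 7^7 * e^(i*7*3*pi/7) = 823543 * (cos(3*pi) + i*sin(3*pi))
Step 2: |z|^7 = 7^7 = 823543
Step 3: Reduce the angle mod 2*pi: 3*pi - 2*pi = pi
Step 4: cos(pi) = -1
Step 5: Re(z^7) = 823543 * (-1) = -823543

-823543


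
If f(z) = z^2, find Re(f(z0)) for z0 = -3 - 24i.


Step 1: z0 = -3 - 24i
Step 2: z0^2 = (-3)^2 - (-24)^2 + 144i
Step 3: real part = 9 - 576 = -567

-567


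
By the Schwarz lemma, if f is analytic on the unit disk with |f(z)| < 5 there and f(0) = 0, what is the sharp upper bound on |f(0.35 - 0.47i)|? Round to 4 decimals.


Step 1: g = f/5 maps D -> D with g(0) = 0, so by the Schwarz lemma |g(z)| <= |z|, i.e. |f(z)| <= 5|z|; this is sharp (f(z) = 5z).
Step 2: |z0|^2 = 0.35^2 + (-0.47)^2 = 0.3434
Step 3: |z0| = sqrt(0.3434) = 0.586003
Step 4: Best bound = 5 * |z0| = 5 * 0.586003 = 2.93

2.93


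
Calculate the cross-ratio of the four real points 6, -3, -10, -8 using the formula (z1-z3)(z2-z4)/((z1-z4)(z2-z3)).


Step 1: (z1-z3)(z2-z4) = 16 * 5 = 80
Step 2: (z1-z4)(z2-z3) = 14 * 7 = 98
Step 3: Cross-ratio = 80/98 = 40/49

40/49


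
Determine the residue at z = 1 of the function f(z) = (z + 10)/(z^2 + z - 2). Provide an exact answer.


Step 1: Q(z) = z^2 + z - 2 = (z - 1)(z + 2)
Step 2: Q'(z) = 2z + 1
Step 3: Q'(1) = 3, P(1) = 11
Step 4: Res = P(1)/Q'(1) = 11/3 = 11/3

11/3


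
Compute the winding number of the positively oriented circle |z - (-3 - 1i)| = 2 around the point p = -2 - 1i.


Step 1: Center c = (-3, -1), radius = 2
Step 2: |p - c|^2 = 1^2 + 0^2 = 1
Step 3: r^2 = 4
Step 4: |p-c| < r so winding number = 1

1


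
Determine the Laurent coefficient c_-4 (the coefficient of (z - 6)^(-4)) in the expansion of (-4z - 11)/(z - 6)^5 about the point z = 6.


Step 1: Write the numerator in powers of (z - 6): -4z - 11 = -4(z - 6) + (-4*6 - 11) = -4(z - 6) - 35
Step 2: Divide by (z - 6)^5: f(z) = -35(z - 6)^(-5) - 4(z - 6)^(-4)
Step 3: This finite sum is the Laurent series of f about z = 6.
Step 4: Coefficient of (z - 6)^(-4) = coefficient of (z - 6) in the re-centred numerator = -4

-4


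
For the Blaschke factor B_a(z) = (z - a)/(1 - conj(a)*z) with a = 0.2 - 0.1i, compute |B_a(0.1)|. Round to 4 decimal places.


Step 1: Numerator z0 - a = 0.1 - (0.2 - 0.1i) = -0.1 + 0.1i
Step 2: Denominator 1 - conj(a)*z0 = 1 - (0.2 + 0.1i)*0.1 = 0.98 - 0.01i
Step 3: |z0 - a|^2 = (-0.1)^2 + 0.1^2 = 0.02; |1 - conj(a)*z0|^2 = 0.98^2 + (-0.01)^2 = 0.9605
Step 4: |B_a(0.1)| = sqrt(0.02 / 0.9605) = sqrt(0.020822)
Step 5: = 0.1443

0.1443


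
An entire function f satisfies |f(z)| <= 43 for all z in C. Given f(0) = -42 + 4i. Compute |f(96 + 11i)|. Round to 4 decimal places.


Step 1: By Liouville's theorem, a bounded entire function is constant.
Step 2: f(z) = f(0) = -42 + 4i for all z.
Step 3: |f(w)| = |-42 + 4i| = sqrt(1764 + 16)
Step 4: = 42.19

42.19


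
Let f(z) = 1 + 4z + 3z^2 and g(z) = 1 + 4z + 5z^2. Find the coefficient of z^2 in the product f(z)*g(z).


Step 1: z^2 term in f*g comes from: (1)*(5z^2) + (4z)*(4z) + (3z^2)*(1)
Step 2: = 5 + 16 + 3
Step 3: = 24

24


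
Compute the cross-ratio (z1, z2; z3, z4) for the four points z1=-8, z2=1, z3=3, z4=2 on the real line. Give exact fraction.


Step 1: (z1-z3)(z2-z4) = (-11) * (-1) = 11
Step 2: (z1-z4)(z2-z3) = (-10) * (-2) = 20
Step 3: Cross-ratio = 11/20 = 11/20

11/20


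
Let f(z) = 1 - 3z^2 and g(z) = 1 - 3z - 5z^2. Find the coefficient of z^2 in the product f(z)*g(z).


Step 1: z^2 term in f*g comes from: (1)*(-5z^2) + (0)*(-3z) + (-3z^2)*(1)
Step 2: = -5 + 0 - 3
Step 3: = -8

-8


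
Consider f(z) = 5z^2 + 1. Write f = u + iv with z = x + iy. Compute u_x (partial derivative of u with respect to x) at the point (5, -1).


Step 1: f(z) = 5(x+iy)^2 + 1
Step 2: u = 5(x^2 - y^2) + 1
Step 3: u_x = 10x + 0
Step 4: At (5, -1): u_x = 50 + 0 = 50

50


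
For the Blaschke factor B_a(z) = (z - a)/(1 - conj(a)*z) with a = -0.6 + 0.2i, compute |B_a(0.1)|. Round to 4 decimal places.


Step 1: Numerator z0 - a = 0.1 - (-0.6 + 0.2i) = 0.7 - 0.2i
Step 2: Denominator 1 - conj(a)*z0 = 1 - (-0.6 - 0.2i)*0.1 = 1.06 + 0.02i
Step 3: |z0 - a|^2 = 0.7^2 + (-0.2)^2 = 0.53; |1 - conj(a)*z0|^2 = 1.06^2 + 0.02^2 = 1.124
Step 4: |B_a(0.1)| = sqrt(0.53 / 1.124) = sqrt(0.47153)
Step 5: = 0.6867

0.6867


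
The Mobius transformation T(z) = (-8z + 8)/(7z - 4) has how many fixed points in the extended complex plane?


Step 1: Fixed points satisfy T(z) = z
Step 2: 7z^2 + 4z - 8 = 0
Step 3: Discriminant = 4^2 - 4*7*(-8) = 240
Step 4: Number of fixed points = 2

2


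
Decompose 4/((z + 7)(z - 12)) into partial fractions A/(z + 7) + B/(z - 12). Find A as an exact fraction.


Step 1: Multiply both sides by (z + 7) and set z = -7
Step 2: A = 4 / (-7 - 12)
Step 3: A = 4 / (-19)
Step 4: A = -4/19

-4/19


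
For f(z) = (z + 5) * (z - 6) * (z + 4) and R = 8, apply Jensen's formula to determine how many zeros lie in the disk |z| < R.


Jensen's formula: (1/2pi)*integral log|f(Re^it)|dt = log|f(0)| + sum_{|a_k|<R} log(R/|a_k|)
Step 1: f(0) = 5 * (-6) * 4 = -120
Step 2: log|f(0)| = log|-5| + log|6| + log|-4| = 4.7875
Step 3: Zeros inside |z| < 8: -5, 6, -4
Step 4: Jensen sum = log(8/5) + log(8/6) + log(8/4) = 1.4508
Step 5: n(R) = number of terms in the Jensen sum = count of zeros inside |z| < 8 = 3

3


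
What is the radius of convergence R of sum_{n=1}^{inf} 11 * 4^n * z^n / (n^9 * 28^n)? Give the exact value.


Step 1: General term a_n = 11 * 4^n / (n^9 * 28^n)
Step 2: By the root test, |a_n|^(1/n) = 11^(1/n) * 4 / (n^(9/n) * 28) -> 4/28 as n -> infinity (since 11^(1/n) -> 1 and n^(9/n) -> 1)
Step 3: R = 1/lim|a_n|^(1/n) = 28/4 = 7

7


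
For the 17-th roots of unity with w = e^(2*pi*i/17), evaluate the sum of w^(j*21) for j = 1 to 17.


Step 1: The sum sum_{j=1}^{n} w^(k*j) equals n if n | k, else 0.
Step 2: Here n = 17, k = 21
Step 3: Does n divide k? 17 | 21 -> False
Step 4: Sum = 0

0


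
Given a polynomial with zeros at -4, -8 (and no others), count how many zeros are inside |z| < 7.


Step 1: Check each root:
  z = -4: |-4| = 4 < 7
  z = -8: |-8| = 8 >= 7
Step 2: Count = 1

1


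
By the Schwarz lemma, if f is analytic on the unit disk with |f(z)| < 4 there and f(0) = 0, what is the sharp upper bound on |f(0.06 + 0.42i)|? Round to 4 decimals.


Step 1: g = f/4 maps D -> D with g(0) = 0, so by the Schwarz lemma |g(z)| <= |z|, i.e. |f(z)| <= 4|z|; this is sharp (f(z) = 4z).
Step 2: |z0|^2 = 0.06^2 + 0.42^2 = 0.18
Step 3: |z0| = sqrt(0.18) = 0.424264
Step 4: Best bound = 4 * |z0| = 4 * 0.424264 = 1.6971

1.6971


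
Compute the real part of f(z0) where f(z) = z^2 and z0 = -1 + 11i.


Step 1: z0 = -1 + 11i
Step 2: z0^2 = (-1)^2 - 11^2 - 22i
Step 3: real part = 1 - 121 = -120

-120


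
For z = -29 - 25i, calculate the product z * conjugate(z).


Step 1: conj(z) = -29 + 25i
Step 2: z * conj(z) = (-29)^2 + (-25)^2
Step 3: = 841 + 625 = 1466

1466


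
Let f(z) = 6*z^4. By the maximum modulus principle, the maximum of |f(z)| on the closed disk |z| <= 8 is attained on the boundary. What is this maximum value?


Step 1: On |z| = 8, |f(z)| = 6 * |z|^4 = 6 * 8^4
Step 2: By maximum modulus principle, maximum is on boundary.
Step 3: Maximum = 6 * 4096 = 24576

24576


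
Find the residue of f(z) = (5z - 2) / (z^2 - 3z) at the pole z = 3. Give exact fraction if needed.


Step 1: Q(z) = z^2 - 3z = (z - 3)(z)
Step 2: Q'(z) = 2z - 3
Step 3: Q'(3) = 3, P(3) = 13
Step 4: Res = P(3)/Q'(3) = 13/3 = 13/3

13/3


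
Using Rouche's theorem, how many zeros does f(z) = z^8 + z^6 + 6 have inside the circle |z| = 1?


Step 1: On |z| = 1 the three terms have sizes |z^8| = 1^8 = 1, |z^6| = 1^6 = 1, |6| = 6
Step 2: The dominant term is g(z) = 6; let h(z) = z^8 + z^6 so f = g + h
Step 3: On |z| = 1: |g| = 6 and |h| <= 1 + 1 = 2
Step 4: Since 6 > 2, |h| < |g| on |z| = 1, so by Rouche f has the same number of zeros as g inside |z| < 1
Step 5: g(z) = 6 is a nonzero constant with no zeros inside |z| < 1. Answer = 0

0


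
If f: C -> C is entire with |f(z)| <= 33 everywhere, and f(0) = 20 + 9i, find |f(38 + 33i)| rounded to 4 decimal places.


Step 1: By Liouville's theorem, a bounded entire function is constant.
Step 2: f(z) = f(0) = 20 + 9i for all z.
Step 3: |f(w)| = |20 + 9i| = sqrt(400 + 81)
Step 4: = 21.9317

21.9317


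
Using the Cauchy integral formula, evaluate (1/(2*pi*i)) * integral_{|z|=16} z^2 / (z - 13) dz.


Step 1: f(z) = z^2, a = 13 is inside |z| = 16
Step 2: By Cauchy integral formula: (1/(2pi*i)) * integral = f(a)
Step 3: f(13) = 13^2 = 169

169


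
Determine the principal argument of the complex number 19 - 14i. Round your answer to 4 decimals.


Step 1: z = 19 - 14i
Step 2: arg(z) = atan2(-14, 19)
Step 3: arg(z) = -0.635

-0.635


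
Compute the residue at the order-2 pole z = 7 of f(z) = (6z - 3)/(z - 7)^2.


Step 1: Pole of order 2 at z = 7
Step 2: Res = lim d/dz [(z - 7)^2 * f(z)] as z -> 7
Step 3: (z - 7)^2 * f(z) = 6z - 3
Step 4: d/dz[6z - 3] = 6

6


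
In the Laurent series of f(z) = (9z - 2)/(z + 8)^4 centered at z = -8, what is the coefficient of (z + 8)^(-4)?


Step 1: Write the numerator in powers of (z + 8): 9z - 2 = 9(z + 8) + (9*(-8) - 2) = 9(z + 8) - 74
Step 2: Divide by (z + 8)^4: f(z) = -74(z + 8)^(-4) + 9(z + 8)^(-3)
Step 3: This finite sum is the Laurent series of f about z = -8.
Step 4: Coefficient of (z + 8)^(-4) = 9*(-8) - 2 = -74

-74


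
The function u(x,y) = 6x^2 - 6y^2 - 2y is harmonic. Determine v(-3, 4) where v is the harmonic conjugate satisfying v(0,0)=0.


Step 1: v_x = -u_y = 12y + 2
Step 2: v_y = u_x = 12x + 0
Step 3: v = 12xy + 2x + C
Step 4: v(0,0) = 0 => C = 0
Step 5: v(-3, 4) = -150

-150


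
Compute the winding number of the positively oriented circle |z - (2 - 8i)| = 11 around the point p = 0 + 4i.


Step 1: Center c = (2, -8), radius = 11
Step 2: |p - c|^2 = (-2)^2 + 12^2 = 148
Step 3: r^2 = 121
Step 4: |p-c| > r so winding number = 0

0


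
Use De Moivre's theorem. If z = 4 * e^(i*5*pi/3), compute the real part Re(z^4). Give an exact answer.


Step 1: By De Moivre's theorem, z^4 = 4^4 * e^(i*4*5*pi/3) = 256 * (cos(20*pi/3) + i*sin(20*pi/3))
Step 2: |z|^4 = 4^4 = 256
Step 3: Reduce the angle mod 2*pi: 20*pi/3 - 6*pi = 2*pi/3
Step 4: cos(2*pi/3) = -1/2
Step 5: Re(z^4) = 256 * (-1/2) = -128

-128


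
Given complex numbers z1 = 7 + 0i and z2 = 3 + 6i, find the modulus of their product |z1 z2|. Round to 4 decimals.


Step 1: |z1| = sqrt(7^2 + 0^2) = sqrt(49)
Step 2: |z2| = sqrt(3^2 + 6^2) = sqrt(45)
Step 3: |z1*z2| = |z1|*|z2| = sqrt(49) * sqrt(45) = sqrt(49 * 45) = sqrt(2205)
Step 4: = 46.9574

46.9574


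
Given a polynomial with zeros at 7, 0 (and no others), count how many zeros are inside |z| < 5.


Step 1: Check each root:
  z = 7: |7| = 7 >= 5
  z = 0: |0| = 0 < 5
Step 2: Count = 1

1


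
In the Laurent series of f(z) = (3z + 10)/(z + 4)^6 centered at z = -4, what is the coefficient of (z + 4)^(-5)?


Step 1: Write the numerator in powers of (z + 4): 3z + 10 = 3(z + 4) + (3*(-4) + 10) = 3(z + 4) - 2
Step 2: Divide by (z + 4)^6: f(z) = -2(z + 4)^(-6) + 3(z + 4)^(-5)
Step 3: This finite sum is the Laurent series of f about z = -4.
Step 4: Coefficient of (z + 4)^(-5) = coefficient of (z + 4) in the re-centred numerator = 3

3


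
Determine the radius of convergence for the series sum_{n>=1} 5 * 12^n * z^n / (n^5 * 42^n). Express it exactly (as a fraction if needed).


Step 1: General term a_n = 5 * 12^n / (n^5 * 42^n)
Step 2: By the root test, |a_n|^(1/n) = 5^(1/n) * 12 / (n^(5/n) * 42) -> 12/42 as n -> infinity (since 5^(1/n) -> 1 and n^(5/n) -> 1)
Step 3: R = 1/lim|a_n|^(1/n) = 42/12 = 7/2

7/2


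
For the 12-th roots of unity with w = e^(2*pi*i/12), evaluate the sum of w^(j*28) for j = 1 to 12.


Step 1: The sum sum_{j=1}^{n} w^(k*j) equals n if n | k, else 0.
Step 2: Here n = 12, k = 28
Step 3: Does n divide k? 12 | 28 -> False
Step 4: Sum = 0

0


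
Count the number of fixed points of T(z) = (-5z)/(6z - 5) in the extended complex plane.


Step 1: Fixed points satisfy T(z) = z
Step 2: 6z^2 = 0
Step 3: Discriminant = 0^2 - 4*6*0 = 0
Step 4: Number of fixed points = 1

1


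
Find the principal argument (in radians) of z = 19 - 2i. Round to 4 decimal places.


Step 1: z = 19 - 2i
Step 2: arg(z) = atan2(-2, 19)
Step 3: arg(z) = -0.1049

-0.1049


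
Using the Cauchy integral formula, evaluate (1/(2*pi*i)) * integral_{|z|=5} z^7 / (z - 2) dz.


Step 1: f(z) = z^7, a = 2 is inside |z| = 5
Step 2: By Cauchy integral formula: (1/(2pi*i)) * integral = f(a)
Step 3: f(2) = 2^7 = 128

128


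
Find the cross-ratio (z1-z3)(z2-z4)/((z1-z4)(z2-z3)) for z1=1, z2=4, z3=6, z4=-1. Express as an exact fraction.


Step 1: (z1-z3)(z2-z4) = (-5) * 5 = -25
Step 2: (z1-z4)(z2-z3) = 2 * (-2) = -4
Step 3: Cross-ratio = 25/4 = 25/4

25/4


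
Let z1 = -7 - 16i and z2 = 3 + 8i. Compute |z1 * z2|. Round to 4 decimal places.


Step 1: |z1| = sqrt((-7)^2 + (-16)^2) = sqrt(305)
Step 2: |z2| = sqrt(3^2 + 8^2) = sqrt(73)
Step 3: |z1*z2| = |z1|*|z2| = sqrt(305) * sqrt(73) = sqrt(305 * 73) = sqrt(22265)
Step 4: = 149.2146

149.2146


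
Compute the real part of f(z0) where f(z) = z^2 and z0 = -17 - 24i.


Step 1: z0 = -17 - 24i
Step 2: z0^2 = (-17)^2 - (-24)^2 + 816i
Step 3: real part = 289 - 576 = -287

-287


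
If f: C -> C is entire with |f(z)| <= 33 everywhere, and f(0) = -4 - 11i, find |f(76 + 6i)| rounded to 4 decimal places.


Step 1: By Liouville's theorem, a bounded entire function is constant.
Step 2: f(z) = f(0) = -4 - 11i for all z.
Step 3: |f(w)| = |-4 - 11i| = sqrt(16 + 121)
Step 4: = 11.7047

11.7047


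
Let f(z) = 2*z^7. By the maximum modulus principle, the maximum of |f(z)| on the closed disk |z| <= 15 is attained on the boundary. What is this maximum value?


Step 1: On |z| = 15, |f(z)| = 2 * |z|^7 = 2 * 15^7
Step 2: By maximum modulus principle, maximum is on boundary.
Step 3: Maximum = 2 * 170859375 = 341718750

341718750


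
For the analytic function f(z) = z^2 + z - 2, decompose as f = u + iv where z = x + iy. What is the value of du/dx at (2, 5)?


Step 1: f(z) = (x+iy)^2 + (x+iy) - 2
Step 2: u = (x^2 - y^2) + x - 2
Step 3: u_x = 2x + 1
Step 4: At (2, 5): u_x = 4 + 1 = 5

5


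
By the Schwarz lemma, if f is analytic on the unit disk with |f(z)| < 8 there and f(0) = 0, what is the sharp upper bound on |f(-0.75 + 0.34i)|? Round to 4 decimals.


Step 1: g = f/8 maps D -> D with g(0) = 0, so by the Schwarz lemma |g(z)| <= |z|, i.e. |f(z)| <= 8|z|; this is sharp (f(z) = 8z).
Step 2: |z0|^2 = (-0.75)^2 + 0.34^2 = 0.6781
Step 3: |z0| = sqrt(0.6781) = 0.823468
Step 4: Best bound = 8 * |z0| = 8 * 0.823468 = 6.5877

6.5877


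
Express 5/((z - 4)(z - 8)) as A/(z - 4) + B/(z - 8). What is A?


Step 1: Multiply both sides by (z - 4) and set z = 4
Step 2: A = 5 / (4 - 8)
Step 3: A = 5 / (-4)
Step 4: A = -5/4

-5/4


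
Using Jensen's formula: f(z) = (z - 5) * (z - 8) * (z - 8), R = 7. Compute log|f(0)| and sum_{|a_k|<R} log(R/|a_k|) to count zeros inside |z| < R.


Jensen's formula: (1/2pi)*integral log|f(Re^it)|dt = log|f(0)| + sum_{|a_k|<R} log(R/|a_k|)
Step 1: f(0) = (-5) * (-8) * (-8) = -320
Step 2: log|f(0)| = log|5| + log|8| + log|8| = 5.7683
Step 3: Zeros inside |z| < 7: 5
Step 4: Jensen sum = log(7/5) = 0.3365
Step 5: n(R) = number of terms in the Jensen sum = count of zeros inside |z| < 7 = 1

1


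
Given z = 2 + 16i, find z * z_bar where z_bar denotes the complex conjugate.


Step 1: conj(z) = 2 - 16i
Step 2: z * conj(z) = 2^2 + 16^2
Step 3: = 4 + 256 = 260

260


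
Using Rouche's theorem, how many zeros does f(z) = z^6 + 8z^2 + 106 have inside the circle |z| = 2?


Step 1: On |z| = 2 the three terms have sizes |z^6| = 2^6 = 64, |8z^2| = 8*2^2 = 32, |106| = 106
Step 2: The dominant term is g(z) = 106; let h(z) = z^6 + 8z^2 so f = g + h
Step 3: On |z| = 2: |g| = 106 and |h| <= 64 + 32 = 96
Step 4: Since 106 > 96, |h| < |g| on |z| = 2, so by Rouche f has the same number of zeros as g inside |z| < 2
Step 5: g(z) = 106 is a nonzero constant with no zeros inside |z| < 2. Answer = 0

0


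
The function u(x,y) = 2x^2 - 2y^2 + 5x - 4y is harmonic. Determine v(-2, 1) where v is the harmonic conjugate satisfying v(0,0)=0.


Step 1: v_x = -u_y = 4y + 4
Step 2: v_y = u_x = 4x + 5
Step 3: v = 4xy + 4x + 5y + C
Step 4: v(0,0) = 0 => C = 0
Step 5: v(-2, 1) = -11

-11


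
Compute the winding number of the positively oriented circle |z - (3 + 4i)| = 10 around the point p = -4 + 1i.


Step 1: Center c = (3, 4), radius = 10
Step 2: |p - c|^2 = (-7)^2 + (-3)^2 = 58
Step 3: r^2 = 100
Step 4: |p-c| < r so winding number = 1

1


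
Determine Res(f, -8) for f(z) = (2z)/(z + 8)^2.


Step 1: Pole of order 2 at z = -8
Step 2: Res = lim d/dz [(z + 8)^2 * f(z)] as z -> -8
Step 3: (z + 8)^2 * f(z) = 2z
Step 4: d/dz[2z] = 2

2


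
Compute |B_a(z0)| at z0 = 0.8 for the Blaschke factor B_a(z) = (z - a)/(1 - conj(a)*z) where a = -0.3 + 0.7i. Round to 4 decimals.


Step 1: Numerator z0 - a = 0.8 - (-0.3 + 0.7i) = 1.1 - 0.7i
Step 2: Denominator 1 - conj(a)*z0 = 1 - (-0.3 - 0.7i)*0.8 = 1.24 + 0.56i
Step 3: |z0 - a|^2 = 1.1^2 + (-0.7)^2 = 1.7; |1 - conj(a)*z0|^2 = 1.24^2 + 0.56^2 = 1.8512
Step 4: |B_a(0.8)| = sqrt(1.7 / 1.8512) = sqrt(0.918323)
Step 5: = 0.9583

0.9583


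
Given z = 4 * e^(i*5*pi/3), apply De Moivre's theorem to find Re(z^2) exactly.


Step 1: By De Moivre's theorem, z^2 = 4^2 * e^(i*2*5*pi/3) = 16 * (cos(10*pi/3) + i*sin(10*pi/3))
Step 2: |z|^2 = 4^2 = 16
Step 3: Reduce the angle mod 2*pi: 10*pi/3 - 2*pi = 4*pi/3
Step 4: cos(4*pi/3) = -1/2
Step 5: Re(z^2) = 16 * (-1/2) = -8

-8


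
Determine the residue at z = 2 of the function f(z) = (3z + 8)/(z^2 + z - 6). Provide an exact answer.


Step 1: Q(z) = z^2 + z - 6 = (z - 2)(z + 3)
Step 2: Q'(z) = 2z + 1
Step 3: Q'(2) = 5, P(2) = 14
Step 4: Res = P(2)/Q'(2) = 14/5 = 14/5

14/5


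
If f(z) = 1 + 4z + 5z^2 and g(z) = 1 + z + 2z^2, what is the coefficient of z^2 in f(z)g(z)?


Step 1: z^2 term in f*g comes from: (1)*(2z^2) + (4z)*(z) + (5z^2)*(1)
Step 2: = 2 + 4 + 5
Step 3: = 11

11


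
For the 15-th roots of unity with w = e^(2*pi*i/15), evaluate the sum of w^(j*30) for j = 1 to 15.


Step 1: The sum sum_{j=1}^{n} w^(k*j) equals n if n | k, else 0.
Step 2: Here n = 15, k = 30
Step 3: Does n divide k? 15 | 30 -> True
Step 4: Sum = 15

15


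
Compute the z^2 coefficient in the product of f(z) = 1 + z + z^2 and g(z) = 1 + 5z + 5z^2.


Step 1: z^2 term in f*g comes from: (1)*(5z^2) + (z)*(5z) + (z^2)*(1)
Step 2: = 5 + 5 + 1
Step 3: = 11

11


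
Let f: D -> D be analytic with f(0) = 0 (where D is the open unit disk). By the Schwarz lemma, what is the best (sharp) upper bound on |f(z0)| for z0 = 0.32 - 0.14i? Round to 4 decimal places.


Step 1: Schwarz lemma: if f: D -> D is analytic with f(0) = 0, then |f(z)| <= |z| for all z in D, and this is sharp (f(z) = z).
Step 2: |z0|^2 = 0.32^2 + (-0.14)^2 = 0.122
Step 3: |z0| = sqrt(0.122) = 0.349285
Step 4: Best bound = |z0| = 0.3493

0.3493


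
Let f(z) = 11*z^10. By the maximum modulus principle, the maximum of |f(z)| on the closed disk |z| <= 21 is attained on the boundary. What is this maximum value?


Step 1: On |z| = 21, |f(z)| = 11 * |z|^10 = 11 * 21^10
Step 2: By maximum modulus principle, maximum is on boundary.
Step 3: Maximum = 11 * 16679880978201 = 183478690760211

183478690760211


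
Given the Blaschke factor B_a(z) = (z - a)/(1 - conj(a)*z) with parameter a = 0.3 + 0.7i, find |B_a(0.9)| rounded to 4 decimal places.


Step 1: Numerator z0 - a = 0.9 - (0.3 + 0.7i) = 0.6 - 0.7i
Step 2: Denominator 1 - conj(a)*z0 = 1 - (0.3 - 0.7i)*0.9 = 0.73 + 0.63i
Step 3: |z0 - a|^2 = 0.6^2 + (-0.7)^2 = 0.85; |1 - conj(a)*z0|^2 = 0.73^2 + 0.63^2 = 0.9298
Step 4: |B_a(0.9)| = sqrt(0.85 / 0.9298) = sqrt(0.914175)
Step 5: = 0.9561

0.9561


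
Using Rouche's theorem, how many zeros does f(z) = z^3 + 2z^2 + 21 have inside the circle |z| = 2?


Step 1: On |z| = 2 the three terms have sizes |z^3| = 2^3 = 8, |2z^2| = 2*2^2 = 8, |21| = 21
Step 2: The dominant term is g(z) = 21; let h(z) = z^3 + 2z^2 so f = g + h
Step 3: On |z| = 2: |g| = 21 and |h| <= 8 + 8 = 16
Step 4: Since 21 > 16, |h| < |g| on |z| = 2, so by Rouche f has the same number of zeros as g inside |z| < 2
Step 5: g(z) = 21 is a nonzero constant with no zeros inside |z| < 2. Answer = 0

0


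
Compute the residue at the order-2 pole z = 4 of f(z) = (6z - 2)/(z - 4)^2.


Step 1: Pole of order 2 at z = 4
Step 2: Res = lim d/dz [(z - 4)^2 * f(z)] as z -> 4
Step 3: (z - 4)^2 * f(z) = 6z - 2
Step 4: d/dz[6z - 2] = 6

6
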